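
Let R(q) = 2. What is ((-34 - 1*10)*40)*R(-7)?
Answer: -3520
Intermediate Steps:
((-34 - 1*10)*40)*R(-7) = ((-34 - 1*10)*40)*2 = ((-34 - 10)*40)*2 = -44*40*2 = -1760*2 = -3520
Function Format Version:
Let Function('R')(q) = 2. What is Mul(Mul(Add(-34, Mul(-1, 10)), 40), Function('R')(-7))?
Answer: -3520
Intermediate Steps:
Mul(Mul(Add(-34, Mul(-1, 10)), 40), Function('R')(-7)) = Mul(Mul(Add(-34, Mul(-1, 10)), 40), 2) = Mul(Mul(Add(-34, -10), 40), 2) = Mul(Mul(-44, 40), 2) = Mul(-1760, 2) = -3520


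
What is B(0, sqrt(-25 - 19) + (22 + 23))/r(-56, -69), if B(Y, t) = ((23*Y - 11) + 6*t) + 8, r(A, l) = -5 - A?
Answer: 89/17 + 4*I*sqrt(11)/17 ≈ 5.2353 + 0.78038*I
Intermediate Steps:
B(Y, t) = -3 + 6*t + 23*Y (B(Y, t) = ((-11 + 23*Y) + 6*t) + 8 = (-11 + 6*t + 23*Y) + 8 = -3 + 6*t + 23*Y)
B(0, sqrt(-25 - 19) + (22 + 23))/r(-56, -69) = (-3 + 6*(sqrt(-25 - 19) + (22 + 23)) + 23*0)/(-5 - 1*(-56)) = (-3 + 6*(sqrt(-44) + 45) + 0)/(-5 + 56) = (-3 + 6*(2*I*sqrt(11) + 45) + 0)/51 = (-3 + 6*(45 + 2*I*sqrt(11)) + 0)*(1/51) = (-3 + (270 + 12*I*sqrt(11)) + 0)*(1/51) = (267 + 12*I*sqrt(11))*(1/51) = 89/17 + 4*I*sqrt(11)/17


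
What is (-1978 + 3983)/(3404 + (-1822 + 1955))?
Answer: 2005/3537 ≈ 0.56686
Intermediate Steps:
(-1978 + 3983)/(3404 + (-1822 + 1955)) = 2005/(3404 + 133) = 2005/3537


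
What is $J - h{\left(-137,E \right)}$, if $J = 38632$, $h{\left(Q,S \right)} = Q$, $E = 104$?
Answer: $38769$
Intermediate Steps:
$J - h{\left(-137,E \right)} = 38632 - -137 = 38632 + 137 = 38769$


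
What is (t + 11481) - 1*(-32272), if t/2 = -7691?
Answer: 28371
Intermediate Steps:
t = -15382 (t = 2*(-7691) = -15382)
(t + 11481) - 1*(-32272) = (-15382 + 11481) - 1*(-32272) = -3901 + 32272 = 28371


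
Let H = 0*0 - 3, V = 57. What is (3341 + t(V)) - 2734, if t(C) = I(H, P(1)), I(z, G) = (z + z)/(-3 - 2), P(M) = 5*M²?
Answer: 3041/5 ≈ 608.20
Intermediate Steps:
H = -3 (H = 0 - 3 = -3)
I(z, G) = -2*z/5 (I(z, G) = (2*z)/(-5) = (2*z)*(-⅕) = -2*z/5)
t(C) = 6/5 (t(C) = -⅖*(-3) = 6/5)
(3341 + t(V)) - 2734 = (3341 + 6/5) - 2734 = 16711/5 - 2734 = 3041/5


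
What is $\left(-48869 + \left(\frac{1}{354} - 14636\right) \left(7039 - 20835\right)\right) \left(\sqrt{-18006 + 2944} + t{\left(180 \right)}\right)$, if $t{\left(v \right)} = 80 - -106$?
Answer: $\frac{2215314225262}{59} + \frac{35730874601 i \sqrt{15062}}{177} \approx 3.7548 \cdot 10^{10} + 2.4775 \cdot 10^{10} i$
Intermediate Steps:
$t{\left(v \right)} = 186$ ($t{\left(v \right)} = 80 + 106 = 186$)
$\left(-48869 + \left(\frac{1}{354} - 14636\right) \left(7039 - 20835\right)\right) \left(\sqrt{-18006 + 2944} + t{\left(180 \right)}\right) = \left(-48869 + \left(\frac{1}{354} - 14636\right) \left(7039 - 20835\right)\right) \left(\sqrt{-18006 + 2944} + 186\right) = \left(-48869 + \left(\frac{1}{354} - 14636\right) \left(-13796\right)\right) \left(\sqrt{-15062} + 186\right) = \left(-48869 - - \frac{35739524414}{177}\right) \left(i \sqrt{15062} + 186\right) = \left(-48869 + \frac{35739524414}{177}\right) \left(186 + i \sqrt{15062}\right) = \frac{35730874601 \left(186 + i \sqrt{15062}\right)}{177} = \frac{2215314225262}{59} + \frac{35730874601 i \sqrt{15062}}{177}$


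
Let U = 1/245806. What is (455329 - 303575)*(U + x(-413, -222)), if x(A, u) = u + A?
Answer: -11843398806493/122903 ≈ -9.6364e+7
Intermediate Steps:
x(A, u) = A + u
U = 1/245806 ≈ 4.0682e-6
(455329 - 303575)*(U + x(-413, -222)) = (455329 - 303575)*(1/245806 + (-413 - 222)) = 151754*(1/245806 - 635) = 151754*(-156086809/245806) = -11843398806493/122903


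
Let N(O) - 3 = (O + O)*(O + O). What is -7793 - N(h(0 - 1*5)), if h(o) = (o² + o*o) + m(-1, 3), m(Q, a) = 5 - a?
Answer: -18612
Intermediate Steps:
h(o) = 2 + 2*o² (h(o) = (o² + o*o) + (5 - 1*3) = (o² + o²) + (5 - 3) = 2*o² + 2 = 2 + 2*o²)
N(O) = 3 + 4*O² (N(O) = 3 + (O + O)*(O + O) = 3 + (2*O)*(2*O) = 3 + 4*O²)
-7793 - N(h(0 - 1*5)) = -7793 - (3 + 4*(2 + 2*(0 - 1*5)²)²) = -7793 - (3 + 4*(2 + 2*(0 - 5)²)²) = -7793 - (3 + 4*(2 + 2*(-5)²)²) = -7793 - (3 + 4*(2 + 2*25)²) = -7793 - (3 + 4*(2 + 50)²) = -7793 - (3 + 4*52²) = -7793 - (3 + 4*2704) = -7793 - (3 + 10816) = -7793 - 1*10819 = -7793 - 10819 = -18612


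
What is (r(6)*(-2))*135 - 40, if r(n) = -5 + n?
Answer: -310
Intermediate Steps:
(r(6)*(-2))*135 - 40 = ((-5 + 6)*(-2))*135 - 40 = (1*(-2))*135 - 40 = -2*135 - 40 = -270 - 40 = -310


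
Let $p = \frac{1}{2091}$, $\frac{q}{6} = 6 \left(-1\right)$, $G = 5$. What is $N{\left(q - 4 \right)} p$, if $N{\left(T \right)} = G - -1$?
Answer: $\frac{2}{697} \approx 0.0028694$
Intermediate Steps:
$q = -36$ ($q = 6 \cdot 6 \left(-1\right) = 6 \left(-6\right) = -36$)
$p = \frac{1}{2091} \approx 0.00047824$
$N{\left(T \right)} = 6$ ($N{\left(T \right)} = 5 - -1 = 5 + 1 = 6$)
$N{\left(q - 4 \right)} p = 6 \cdot \frac{1}{2091} = \frac{2}{697}$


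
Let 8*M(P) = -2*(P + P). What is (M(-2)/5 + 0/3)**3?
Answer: 1/125 ≈ 0.0080000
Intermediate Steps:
M(P) = -P/2 (M(P) = (-2*(P + P))/8 = (-4*P)/8 = -P/2)
(M(-2)/5 + 0/3)**3 = (-1/2*(-2)/5 + 0/3)**3 = (1*(1/5) + 0*(1/3))**3 = (1/5 + 0)**3 = (1/5)**3 = 1/125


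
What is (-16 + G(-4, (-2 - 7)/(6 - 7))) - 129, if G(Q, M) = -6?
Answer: -151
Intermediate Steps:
(-16 + G(-4, (-2 - 7)/(6 - 7))) - 129 = (-16 - 6) - 129 = -22 - 129 = -151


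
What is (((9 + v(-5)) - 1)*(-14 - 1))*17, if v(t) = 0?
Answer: -2040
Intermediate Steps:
(((9 + v(-5)) - 1)*(-14 - 1))*17 = (((9 + 0) - 1)*(-14 - 1))*17 = ((9 - 1)*(-15))*17 = (8*(-15))*17 = -120*17 = -2040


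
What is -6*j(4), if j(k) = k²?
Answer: -96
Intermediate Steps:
-6*j(4) = -6*4² = -6*16 = -96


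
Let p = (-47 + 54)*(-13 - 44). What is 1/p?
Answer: -1/399 ≈ -0.0025063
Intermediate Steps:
p = -399 (p = 7*(-57) = -399)
1/p = 1/(-399) = -1/399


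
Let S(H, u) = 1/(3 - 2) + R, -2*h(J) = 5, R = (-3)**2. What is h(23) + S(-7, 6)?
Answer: 15/2 ≈ 7.5000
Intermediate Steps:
R = 9
h(J) = -5/2 (h(J) = -1/2*5 = -5/2)
S(H, u) = 10 (S(H, u) = 1/(3 - 2) + 9 = 1/1 + 9 = 1*1 + 9 = 1 + 9 = 10)
h(23) + S(-7, 6) = -5/2 + 10 = 15/2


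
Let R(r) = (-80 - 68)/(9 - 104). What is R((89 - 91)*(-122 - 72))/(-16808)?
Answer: -37/399190 ≈ -9.2688e-5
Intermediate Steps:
R(r) = 148/95 (R(r) = -148/(-95) = -148*(-1/95) = 148/95)
R((89 - 91)*(-122 - 72))/(-16808) = (148/95)/(-16808) = (148/95)*(-1/16808) = -37/399190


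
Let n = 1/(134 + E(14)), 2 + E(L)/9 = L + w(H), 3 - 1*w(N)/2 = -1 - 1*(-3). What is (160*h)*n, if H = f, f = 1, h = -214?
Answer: -1712/13 ≈ -131.69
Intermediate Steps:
H = 1
w(N) = 2 (w(N) = 6 - 2*(-1 - 1*(-3)) = 6 - 2*(-1 + 3) = 6 - 2*2 = 6 - 4 = 2)
E(L) = 9*L (E(L) = -18 + 9*(L + 2) = -18 + 9*(2 + L) = -18 + (18 + 9*L) = 9*L)
n = 1/260 (n = 1/(134 + 9*14) = 1/(134 + 126) = 1/260 ≈ 0.0038462)
(160*h)*n = (160*(-214))*(1/260) = -34240*1/260 = -1712/13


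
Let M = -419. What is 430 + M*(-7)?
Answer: 3363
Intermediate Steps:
430 + M*(-7) = 430 - 419*(-7) = 430 + 2933 = 3363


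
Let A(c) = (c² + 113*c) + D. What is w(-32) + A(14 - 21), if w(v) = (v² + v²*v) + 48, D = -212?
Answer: -32650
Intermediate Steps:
A(c) = -212 + c² + 113*c (A(c) = (c² + 113*c) - 212 = -212 + c² + 113*c)
w(v) = 48 + v² + v³ (w(v) = (v² + v³) + 48 = 48 + v² + v³)
w(-32) + A(14 - 21) = (48 + (-32)² + (-32)³) + (-212 + (14 - 21)² + 113*(14 - 21)) = (48 + 1024 - 32768) + (-212 + (-7)² + 113*(-7)) = -31696 + (-212 + 49 - 791) = -31696 - 954 = -32650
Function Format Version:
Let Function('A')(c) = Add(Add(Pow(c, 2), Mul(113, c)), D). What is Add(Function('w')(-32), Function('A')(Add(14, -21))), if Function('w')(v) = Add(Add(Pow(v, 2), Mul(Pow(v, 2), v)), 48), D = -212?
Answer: -32650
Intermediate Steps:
Function('A')(c) = Add(-212, Pow(c, 2), Mul(113, c)) (Function('A')(c) = Add(Add(Pow(c, 2), Mul(113, c)), -212) = Add(-212, Pow(c, 2), Mul(113, c)))
Function('w')(v) = Add(48, Pow(v, 2), Pow(v, 3)) (Function('w')(v) = Add(Add(Pow(v, 2), Pow(v, 3)), 48) = Add(48, Pow(v, 2), Pow(v, 3)))
Add(Function('w')(-32), Function('A')(Add(14, -21))) = Add(Add(48, Pow(-32, 2), Pow(-32, 3)), Add(-212, Pow(Add(14, -21), 2), Mul(113, Add(14, -21)))) = Add(Add(48, 1024, -32768), Add(-212, Pow(-7, 2), Mul(113, -7))) = Add(-31696, Add(-212, 49, -791)) = Add(-31696, -954) = -32650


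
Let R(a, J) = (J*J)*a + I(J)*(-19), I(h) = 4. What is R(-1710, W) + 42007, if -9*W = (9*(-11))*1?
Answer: -164979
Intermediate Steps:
W = 11 (W = -9*(-11)/9 = -(-11) = -⅑*(-99) = 11)
R(a, J) = -76 + a*J² (R(a, J) = (J*J)*a + 4*(-19) = J²*a - 76 = a*J² - 76 = -76 + a*J²)
R(-1710, W) + 42007 = (-76 - 1710*11²) + 42007 = (-76 - 1710*121) + 42007 = (-76 - 206910) + 42007 = -206986 + 42007 = -164979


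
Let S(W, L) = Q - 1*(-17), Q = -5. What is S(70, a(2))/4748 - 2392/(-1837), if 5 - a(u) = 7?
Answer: 2844815/2180519 ≈ 1.3046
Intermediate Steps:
a(u) = -2 (a(u) = 5 - 1*7 = 5 - 7 = -2)
S(W, L) = 12 (S(W, L) = -5 - 1*(-17) = -5 + 17 = 12)
S(70, a(2))/4748 - 2392/(-1837) = 12/4748 - 2392/(-1837) = 12*(1/4748) - 2392*(-1/1837) = 3/1187 + 2392/1837 = 2844815/2180519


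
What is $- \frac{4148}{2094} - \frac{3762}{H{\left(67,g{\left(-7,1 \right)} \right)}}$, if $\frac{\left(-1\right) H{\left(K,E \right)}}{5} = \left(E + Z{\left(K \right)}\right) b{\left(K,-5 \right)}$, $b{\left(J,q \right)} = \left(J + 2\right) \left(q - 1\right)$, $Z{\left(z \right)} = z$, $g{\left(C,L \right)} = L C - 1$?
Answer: $- \frac{14290913}{7103895} \approx -2.0117$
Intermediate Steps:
$g{\left(C,L \right)} = -1 + C L$ ($g{\left(C,L \right)} = C L - 1 = -1 + C L$)
$b{\left(J,q \right)} = \left(-1 + q\right) \left(2 + J\right)$ ($b{\left(J,q \right)} = \left(2 + J\right) \left(-1 + q\right) = \left(-1 + q\right) \left(2 + J\right)$)
$H{\left(K,E \right)} = - 5 \left(-12 - 6 K\right) \left(E + K\right)$ ($H{\left(K,E \right)} = - 5 \left(E + K\right) \left(-2 - K + 2 \left(-5\right) + K \left(-5\right)\right) = - 5 \left(E + K\right) \left(-2 - K - 10 - 5 K\right) = - 5 \left(E + K\right) \left(-12 - 6 K\right) = - 5 \left(-12 - 6 K\right) \left(E + K\right)$)
$- \frac{4148}{2094} - \frac{3762}{H{\left(67,g{\left(-7,1 \right)} \right)}} = - \frac{4148}{2094} - \frac{3762}{30 \left(2 + 67\right) \left(\left(-1 - 7\right) + 67\right)} = \left(-4148\right) \frac{1}{2094} - \frac{3762}{30 \cdot 69 \left(\left(-1 - 7\right) + 67\right)} = - \frac{2074}{1047} - \frac{3762}{30 \cdot 69 \left(-8 + 67\right)} = - \frac{2074}{1047} - \frac{3762}{30 \cdot 69 \cdot 59} = - \frac{2074}{1047} - \frac{3762}{122130} = - \frac{2074}{1047} - \frac{209}{6785} = - \frac{14290913}{7103895}$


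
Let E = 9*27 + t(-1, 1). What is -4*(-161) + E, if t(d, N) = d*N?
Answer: 886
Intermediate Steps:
t(d, N) = N*d
E = 242 (E = 9*27 + 1*(-1) = 243 - 1 = 242)
-4*(-161) + E = -4*(-161) + 242 = 644 + 242 = 886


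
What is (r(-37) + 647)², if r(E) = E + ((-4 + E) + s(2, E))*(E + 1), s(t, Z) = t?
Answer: 4056196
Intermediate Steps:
r(E) = E + (1 + E)*(-2 + E) (r(E) = E + ((-4 + E) + 2)*(E + 1) = E + (-2 + E)*(1 + E) = E + (1 + E)*(-2 + E))
(r(-37) + 647)² = ((-2 + (-37)²) + 647)² = ((-2 + 1369) + 647)² = (1367 + 647)² = 2014² = 4056196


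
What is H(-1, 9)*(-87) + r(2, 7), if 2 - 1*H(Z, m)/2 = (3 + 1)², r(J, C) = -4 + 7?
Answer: 2439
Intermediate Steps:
r(J, C) = 3
H(Z, m) = -28 (H(Z, m) = 4 - 2*(3 + 1)² = 4 - 2*4² = 4 - 2*16 = 4 - 32 = -28)
H(-1, 9)*(-87) + r(2, 7) = -28*(-87) + 3 = 2436 + 3 = 2439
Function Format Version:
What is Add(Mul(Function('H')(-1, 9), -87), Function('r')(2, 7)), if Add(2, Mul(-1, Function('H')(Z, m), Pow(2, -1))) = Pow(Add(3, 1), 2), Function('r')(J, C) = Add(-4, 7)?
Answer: 2439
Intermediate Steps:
Function('r')(J, C) = 3
Function('H')(Z, m) = -28 (Function('H')(Z, m) = Add(4, Mul(-2, Pow(Add(3, 1), 2))) = Add(4, Mul(-2, Pow(4, 2))) = Add(4, Mul(-2, 16)) = Add(4, -32) = -28)
Add(Mul(Function('H')(-1, 9), -87), Function('r')(2, 7)) = Add(Mul(-28, -87), 3) = Add(2436, 3) = 2439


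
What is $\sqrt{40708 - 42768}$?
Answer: $2 i \sqrt{515} \approx 45.387 i$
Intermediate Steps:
$\sqrt{40708 - 42768} = \sqrt{-2060} = 2 i \sqrt{515}$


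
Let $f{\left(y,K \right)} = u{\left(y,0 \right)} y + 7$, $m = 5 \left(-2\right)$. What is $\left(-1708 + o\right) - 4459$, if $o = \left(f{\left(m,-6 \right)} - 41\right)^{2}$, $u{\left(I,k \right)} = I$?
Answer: $-1811$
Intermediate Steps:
$m = -10$
$f{\left(y,K \right)} = 7 + y^{2}$ ($f{\left(y,K \right)} = y y + 7 = y^{2} + 7 = 7 + y^{2}$)
$o = 4356$ ($o = \left(\left(7 + \left(-10\right)^{2}\right) - 41\right)^{2} = \left(\left(7 + 100\right) - 41\right)^{2} = \left(107 - 41\right)^{2} = 66^{2} = 4356$)
$\left(-1708 + o\right) - 4459 = \left(-1708 + 4356\right) - 4459 = 2648 - 4459 = -1811$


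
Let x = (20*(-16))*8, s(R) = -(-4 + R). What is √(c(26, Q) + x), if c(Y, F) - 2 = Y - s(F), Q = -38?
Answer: 3*I*√286 ≈ 50.735*I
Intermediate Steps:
s(R) = 4 - R
x = -2560 (x = -320*8 = -2560)
c(Y, F) = -2 + F + Y (c(Y, F) = 2 + (Y - (4 - F)) = 2 + (Y + (-4 + F)) = 2 + (-4 + F + Y) = -2 + F + Y)
√(c(26, Q) + x) = √((-2 - 38 + 26) - 2560) = √(-14 - 2560) = √(-2574) = 3*I*√286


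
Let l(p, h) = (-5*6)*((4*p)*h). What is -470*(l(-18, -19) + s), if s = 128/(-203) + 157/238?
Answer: 66565601565/3451 ≈ 1.9289e+7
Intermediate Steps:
s = 201/6902 (s = 128*(-1/203) + 157*(1/238) = -128/203 + 157/238 = 201/6902 ≈ 0.029122)
l(p, h) = -120*h*p
-470*(l(-18, -19) + s) = -470*(-120*(-19)*(-18) + 201/6902) = -470*(-41040 + 201/6902) = -470*(-283257879/6902) = 66565601565/3451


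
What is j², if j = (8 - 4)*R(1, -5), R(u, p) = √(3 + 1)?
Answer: 64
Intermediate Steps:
R(u, p) = 2 (R(u, p) = √4 = 2)
j = 8 (j = (8 - 4)*2 = 4*2 = 8)
j² = 8² = 64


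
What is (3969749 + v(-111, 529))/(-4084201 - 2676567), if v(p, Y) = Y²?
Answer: -2124795/3380384 ≈ -0.62857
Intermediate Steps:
(3969749 + v(-111, 529))/(-4084201 - 2676567) = (3969749 + 529²)/(-4084201 - 2676567) = (3969749 + 279841)/(-6760768) = 4249590*(-1/6760768) = -2124795/3380384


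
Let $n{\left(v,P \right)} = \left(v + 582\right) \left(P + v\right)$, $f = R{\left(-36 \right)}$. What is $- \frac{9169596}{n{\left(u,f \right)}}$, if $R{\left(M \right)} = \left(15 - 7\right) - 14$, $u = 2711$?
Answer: $- \frac{9169596}{8907565} \approx -1.0294$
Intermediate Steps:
$R{\left(M \right)} = -6$ ($R{\left(M \right)} = 8 - 14 = -6$)
$f = -6$
$n{\left(v,P \right)} = \left(582 + v\right) \left(P + v\right)$
$- \frac{9169596}{n{\left(u,f \right)}} = - \frac{9169596}{2711^{2} + 582 \left(-6\right) + 582 \cdot 2711 - 16266} = - \frac{9169596}{7349521 - 3492 + 1577802 - 16266} = - \frac{9169596}{8907565}$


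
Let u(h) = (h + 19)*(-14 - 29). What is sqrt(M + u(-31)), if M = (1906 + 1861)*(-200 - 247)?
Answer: 3*I*sqrt(187037) ≈ 1297.4*I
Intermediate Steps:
M = -1683849 (M = 3767*(-447) = -1683849)
u(h) = -817 - 43*h (u(h) = (19 + h)*(-43) = -817 - 43*h)
sqrt(M + u(-31)) = sqrt(-1683849 + (-817 - 43*(-31))) = sqrt(-1683849 + (-817 + 1333)) = sqrt(-1683849 + 516) = sqrt(-1683333) = 3*I*sqrt(187037)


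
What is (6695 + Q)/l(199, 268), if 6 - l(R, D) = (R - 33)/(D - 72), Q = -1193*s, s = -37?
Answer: 4981928/505 ≈ 9865.2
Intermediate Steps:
Q = 44141 (Q = -1193*(-37) = 44141)
l(R, D) = 6 - (-33 + R)/(-72 + D) (l(R, D) = 6 - (R - 33)/(D - 72) = 6 - (-33 + R)/(-72 + D))
(6695 + Q)/l(199, 268) = (6695 + 44141)/(((-399 - 1*199 + 6*268)/(-72 + 268))) = 50836/(((-399 - 199 + 1608)/196)) = 50836/(((1/196)*1010)) = 50836/(505/98) = 50836*(98/505) = 4981928/505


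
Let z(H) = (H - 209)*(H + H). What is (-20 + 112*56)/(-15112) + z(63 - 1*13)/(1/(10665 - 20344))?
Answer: 581419464237/3778 ≈ 1.5390e+8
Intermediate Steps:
z(H) = 2*H*(-209 + H) (z(H) = (-209 + H)*(2*H) = 2*H*(-209 + H))
(-20 + 112*56)/(-15112) + z(63 - 1*13)/(1/(10665 - 20344)) = (-20 + 112*56)/(-15112) + (2*(63 - 1*13)*(-209 + (63 - 1*13)))/(1/(10665 - 20344)) = (-20 + 6272)*(-1/15112) + (2*(63 - 13)*(-209 + (63 - 13)))/(1/(-9679)) = 6252*(-1/15112) + (2*50*(-209 + 50))/(-1/9679) = -1563/3778 + (2*50*(-159))*(-9679) = -1563/3778 - 15900*(-9679) = -1563/3778 + 153896100 = 581419464237/3778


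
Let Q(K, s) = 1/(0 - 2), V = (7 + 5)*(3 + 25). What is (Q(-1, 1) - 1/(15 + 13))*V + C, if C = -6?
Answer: -186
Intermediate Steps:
V = 336 (V = 12*28 = 336)
Q(K, s) = -½ (Q(K, s) = 1/(-2) = -½)
(Q(-1, 1) - 1/(15 + 13))*V + C = (-½ - 1/(15 + 13))*336 - 6 = (-½ - 1/28)*336 - 6 = -15/28*336 - 6 = -180 - 6 = -186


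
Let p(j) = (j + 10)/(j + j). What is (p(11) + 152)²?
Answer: 11323225/484 ≈ 23395.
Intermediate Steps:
p(j) = (10 + j)/(2*j) (p(j) = (10 + j)/((2*j)) = (10 + j)*(1/(2*j)) = (10 + j)/(2*j))
(p(11) + 152)² = ((½)*(10 + 11)/11 + 152)² = ((½)*(1/11)*21 + 152)² = (21/22 + 152)² = (3365/22)² = 11323225/484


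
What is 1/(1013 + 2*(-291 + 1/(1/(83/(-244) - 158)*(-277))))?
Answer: 33794/14603849 ≈ 0.0023140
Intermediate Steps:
1/(1013 + 2*(-291 + 1/(1/(83/(-244) - 158)*(-277)))) = 1/(1013 + 2*(-291 - 1/277/1/(83*(-1/244) - 158))) = 1/(1013 + 2*(-291 - 1/277/1/(-83/244 - 158))) = 1/(1013 + 2*(-291 - 1/277/1/(-38635/244))) = 1/(1013 + 2*(-291 - 1/277/(-244/38635))) = 1/(1013 + 2*(-291 - 38635/244*(-1/277))) = 1/(1013 + 2*(-291 + 38635/67588)) = 1/(1013 + 2*(-19629473/67588)) = 1/(1013 - 19629473/33794) = 1/(14603849/33794) = 33794/14603849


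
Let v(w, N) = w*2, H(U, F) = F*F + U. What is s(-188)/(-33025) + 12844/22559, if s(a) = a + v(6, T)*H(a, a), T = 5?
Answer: -9088596256/745010975 ≈ -12.199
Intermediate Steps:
H(U, F) = U + F² (H(U, F) = F² + U = U + F²)
v(w, N) = 2*w
s(a) = 12*a² + 13*a (s(a) = a + (2*6)*(a + a²) = a + 12*(a + a²) = a + (12*a + 12*a²) = 12*a² + 13*a)
s(-188)/(-33025) + 12844/22559 = -188*(13 + 12*(-188))/(-33025) + 12844/22559 = -188*(13 - 2256)*(-1/33025) + 12844*(1/22559) = -188*(-2243)*(-1/33025) + 12844/22559 = 421684*(-1/33025) + 12844/22559 = -421684/33025 + 12844/22559 = -9088596256/745010975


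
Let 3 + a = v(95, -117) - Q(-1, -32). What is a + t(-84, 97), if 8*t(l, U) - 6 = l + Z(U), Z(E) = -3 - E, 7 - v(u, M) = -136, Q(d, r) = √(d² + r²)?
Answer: 471/4 - 5*√41 ≈ 85.734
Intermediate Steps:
v(u, M) = 143 (v(u, M) = 7 - 1*(-136) = 7 + 136 = 143)
t(l, U) = 3/8 - U/8 + l/8 (t(l, U) = ¾ + (l + (-3 - U))/8 = ¾ + (-3 + l - U)/8 = ¾ + (-3/8 - U/8 + l/8) = 3/8 - U/8 + l/8)
a = 140 - 5*√41 (a = -3 + (143 - √((-1)² + (-32)²)) = -3 + (143 - √(1 + 1024)) = -3 + (143 - √1025) = -3 + (143 - 5*√41) = 140 - 5*√41 ≈ 107.98)
a + t(-84, 97) = (140 - 5*√41) + (3/8 - ⅛*97 + (⅛)*(-84)) = (140 - 5*√41) + (3/8 - 97/8 - 21/2) = (140 - 5*√41) - 89/4 = 471/4 - 5*√41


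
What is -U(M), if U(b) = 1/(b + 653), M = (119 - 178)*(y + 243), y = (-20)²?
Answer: 1/37284 ≈ 2.6821e-5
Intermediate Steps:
y = 400
M = -37937 (M = (119 - 178)*(400 + 243) = -59*643 = -37937)
U(b) = 1/(653 + b)
-U(M) = -1/(653 - 37937) = -1/(-37284) = -1*(-1/37284) = 1/37284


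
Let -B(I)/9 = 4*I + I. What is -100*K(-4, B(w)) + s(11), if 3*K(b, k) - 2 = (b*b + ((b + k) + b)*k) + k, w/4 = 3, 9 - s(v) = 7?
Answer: -9846598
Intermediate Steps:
s(v) = 2 (s(v) = 9 - 1*7 = 9 - 7 = 2)
w = 12 (w = 4*3 = 12)
B(I) = -45*I (B(I) = -9*(4*I + I) = -45*I)
K(b, k) = 2/3 + k/3 + b**2/3 + k*(k + 2*b)/3 (K(b, k) = 2/3 + ((b*b + ((b + k) + b)*k) + k)/3 = 2/3 + ((b**2 + (k + 2*b)*k) + k)/3 = 2/3 + ((b**2 + k*(k + 2*b)) + k)/3 = 2/3 + (k + b**2 + k*(k + 2*b))/3 = 2/3 + (k/3 + b**2/3 + k*(k + 2*b)/3) = 2/3 + k/3 + b**2/3 + k*(k + 2*b)/3)
-100*K(-4, B(w)) + s(11) = -100*(2/3 + (-45*12)/3 + (1/3)*(-4)**2 + (-45*12)**2/3 + (2/3)*(-4)*(-45*12)) + 2 = -100*(2/3 + (1/3)*(-540) + (1/3)*16 + (1/3)*(-540)**2 + (2/3)*(-4)*(-540)) + 2 = -100*(2/3 - 180 + 16/3 + (1/3)*291600 + 1440) + 2 = -100*(2/3 - 180 + 16/3 + 97200 + 1440) + 2 = -100*98466 + 2 = -9846600 + 2 = -9846598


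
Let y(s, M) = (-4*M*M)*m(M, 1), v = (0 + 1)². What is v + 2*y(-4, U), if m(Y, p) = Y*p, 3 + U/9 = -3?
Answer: 1259713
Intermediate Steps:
U = -54 (U = -27 + 9*(-3) = -27 - 27 = -54)
v = 1 (v = 1² = 1)
y(s, M) = -4*M³ (y(s, M) = (-4*M*M)*(M*1) = (-4*M²)*M = -4*M³)
v + 2*y(-4, U) = 1 + 2*(-4*(-54)³) = 1 + 2*(-4*(-157464)) = 1 + 2*629856 = 1 + 1259712 = 1259713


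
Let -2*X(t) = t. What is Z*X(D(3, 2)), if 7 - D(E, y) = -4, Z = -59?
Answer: 649/2 ≈ 324.50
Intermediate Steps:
D(E, y) = 11 (D(E, y) = 7 - 1*(-4) = 7 + 4 = 11)
X(t) = -t/2
Z*X(D(3, 2)) = -(-59)*11/2 = -59*(-11/2) = 649/2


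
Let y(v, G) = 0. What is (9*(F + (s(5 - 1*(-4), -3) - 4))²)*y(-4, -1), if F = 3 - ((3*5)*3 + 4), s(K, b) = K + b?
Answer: 0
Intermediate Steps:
F = -46 (F = 3 - (15*3 + 4) = 3 - (45 + 4) = 3 - 1*49 = 3 - 49 = -46)
(9*(F + (s(5 - 1*(-4), -3) - 4))²)*y(-4, -1) = (9*(-46 + (((5 - 1*(-4)) - 3) - 4))²)*0 = (9*(-46 + (((5 + 4) - 3) - 4))²)*0 = (9*(-46 + ((9 - 3) - 4))²)*0 = (9*(-46 + (6 - 4))²)*0 = (9*(-46 + 2)²)*0 = (9*(-44)²)*0 = (9*1936)*0 = 17424*0 = 0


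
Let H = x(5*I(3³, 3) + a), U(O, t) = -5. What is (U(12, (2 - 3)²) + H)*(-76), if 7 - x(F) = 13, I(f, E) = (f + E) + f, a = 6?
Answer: 836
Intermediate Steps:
I(f, E) = E + 2*f (I(f, E) = (E + f) + f = E + 2*f)
x(F) = -6 (x(F) = 7 - 1*13 = 7 - 13 = -6)
H = -6
(U(12, (2 - 3)²) + H)*(-76) = (-5 - 6)*(-76) = -11*(-76) = 836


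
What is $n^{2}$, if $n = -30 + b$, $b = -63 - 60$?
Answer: $23409$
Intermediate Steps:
$b = -123$ ($b = -63 - 60 = -123$)
$n = -153$ ($n = -30 - 123 = -153$)
$n^{2} = \left(-153\right)^{2} = 23409$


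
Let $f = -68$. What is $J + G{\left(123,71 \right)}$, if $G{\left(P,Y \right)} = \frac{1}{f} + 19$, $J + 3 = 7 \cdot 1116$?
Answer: $\frac{532303}{68} \approx 7828.0$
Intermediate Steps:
$J = 7809$ ($J = -3 + 7 \cdot 1116 = -3 + 7812 = 7809$)
$G{\left(P,Y \right)} = \frac{1291}{68}$ ($G{\left(P,Y \right)} = \frac{1}{-68} + 19 = - \frac{1}{68} + 19 = \frac{1291}{68}$)
$J + G{\left(123,71 \right)} = 7809 + \frac{1291}{68} = \frac{532303}{68}$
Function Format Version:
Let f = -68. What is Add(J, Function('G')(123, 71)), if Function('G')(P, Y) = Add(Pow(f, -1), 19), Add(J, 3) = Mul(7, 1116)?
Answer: Rational(532303, 68) ≈ 7828.0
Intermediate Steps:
J = 7809 (J = Add(-3, Mul(7, 1116)) = Add(-3, 7812) = 7809)
Function('G')(P, Y) = Rational(1291, 68) (Function('G')(P, Y) = Add(Pow(-68, -1), 19) = Add(Rational(-1, 68), 19) = Rational(1291, 68))
Add(J, Function('G')(123, 71)) = Add(7809, Rational(1291, 68)) = Rational(532303, 68)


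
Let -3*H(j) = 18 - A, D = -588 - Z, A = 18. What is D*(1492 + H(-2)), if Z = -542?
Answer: -68632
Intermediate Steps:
D = -46 (D = -588 - 1*(-542) = -588 + 542 = -46)
H(j) = 0 (H(j) = -(18 - 1*18)/3 = -(18 - 18)/3 = -1/3*0 = 0)
D*(1492 + H(-2)) = -46*(1492 + 0) = -46*1492 = -68632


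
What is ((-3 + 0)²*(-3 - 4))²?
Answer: 3969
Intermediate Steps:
((-3 + 0)²*(-3 - 4))² = ((-3)²*(-7))² = (9*(-7))² = (-63)² = 3969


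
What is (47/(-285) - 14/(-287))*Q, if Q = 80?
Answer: -21712/2337 ≈ -9.2905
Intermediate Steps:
(47/(-285) - 14/(-287))*Q = (47/(-285) - 14/(-287))*80 = (47*(-1/285) - 14*(-1/287))*80 = (-47/285 + 2/41)*80 = -1357/11685*80 = -21712/2337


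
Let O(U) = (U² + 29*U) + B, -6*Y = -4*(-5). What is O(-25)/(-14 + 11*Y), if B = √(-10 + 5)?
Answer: 75/38 - 3*I*√5/152 ≈ 1.9737 - 0.044133*I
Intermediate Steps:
Y = -10/3 (Y = -(-2)*(-5)/3 = -⅙*20 = -10/3 ≈ -3.3333)
B = I*√5 (B = √(-5) = I*√5 ≈ 2.2361*I)
O(U) = U² + 29*U + I*√5 (O(U) = (U² + 29*U) + I*√5 = U² + 29*U + I*√5)
O(-25)/(-14 + 11*Y) = ((-25)² + 29*(-25) + I*√5)/(-14 + 11*(-10/3)) = (625 - 725 + I*√5)/(-14 - 110/3) = (-100 + I*√5)/(-152/3) = (-100 + I*√5)*(-3/152) = 75/38 - 3*I*√5/152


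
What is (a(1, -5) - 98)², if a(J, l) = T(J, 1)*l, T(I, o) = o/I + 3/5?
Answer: 11236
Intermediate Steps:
T(I, o) = ⅗ + o/I (T(I, o) = o/I + 3*(⅕) = o/I + ⅗ = ⅗ + o/I)
a(J, l) = l*(⅗ + 1/J) (a(J, l) = (⅗ + 1/J)*l = l*(⅗ + 1/J))
(a(1, -5) - 98)² = (((⅗)*(-5) - 5/1) - 98)² = ((-3 - 5*1) - 98)² = ((-3 - 5) - 98)² = (-8 - 98)² = (-106)² = 11236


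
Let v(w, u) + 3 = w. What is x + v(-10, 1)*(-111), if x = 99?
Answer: 1542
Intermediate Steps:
v(w, u) = -3 + w
x + v(-10, 1)*(-111) = 99 + (-3 - 10)*(-111) = 99 - 13*(-111) = 99 + 1443 = 1542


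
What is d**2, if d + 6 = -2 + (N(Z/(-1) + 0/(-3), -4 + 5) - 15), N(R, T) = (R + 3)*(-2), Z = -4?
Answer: 1369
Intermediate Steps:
N(R, T) = -6 - 2*R (N(R, T) = (3 + R)*(-2) = -6 - 2*R)
d = -37 (d = -6 + (-2 + ((-6 - 2*(-4/(-1) + 0/(-3))) - 15)) = -6 + (-2 + ((-6 - 2*(-4*(-1) + 0*(-1/3))) - 15)) = -6 + (-2 + ((-6 - 2*(4 + 0)) - 15)) = -6 + (-2 + ((-6 - 2*4) - 15)) = -6 + (-2 + ((-6 - 8) - 15)) = -6 + (-2 + (-14 - 15)) = -6 + (-2 - 29) = -6 - 31 = -37)
d**2 = (-37)**2 = 1369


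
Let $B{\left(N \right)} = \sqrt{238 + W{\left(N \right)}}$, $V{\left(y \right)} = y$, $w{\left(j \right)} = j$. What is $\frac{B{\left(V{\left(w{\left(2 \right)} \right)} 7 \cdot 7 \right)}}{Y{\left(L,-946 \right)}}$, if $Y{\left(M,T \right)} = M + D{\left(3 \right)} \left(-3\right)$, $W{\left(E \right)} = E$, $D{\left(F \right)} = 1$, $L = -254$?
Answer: $- \frac{4 \sqrt{21}}{257} \approx -0.071324$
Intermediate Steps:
$Y{\left(M,T \right)} = -3 + M$ ($Y{\left(M,T \right)} = M + 1 \left(-3\right) = M - 3 = -3 + M$)
$B{\left(N \right)} = \sqrt{238 + N}$
$\frac{B{\left(V{\left(w{\left(2 \right)} \right)} 7 \cdot 7 \right)}}{Y{\left(L,-946 \right)}} = \frac{\sqrt{238 + 2 \cdot 7 \cdot 7}}{-3 - 254} = \frac{\sqrt{238 + 14 \cdot 7}}{-257} = \sqrt{238 + 98} \left(- \frac{1}{257}\right) = \sqrt{336} \left(- \frac{1}{257}\right) = 4 \sqrt{21} \left(- \frac{1}{257}\right) = - \frac{4 \sqrt{21}}{257}$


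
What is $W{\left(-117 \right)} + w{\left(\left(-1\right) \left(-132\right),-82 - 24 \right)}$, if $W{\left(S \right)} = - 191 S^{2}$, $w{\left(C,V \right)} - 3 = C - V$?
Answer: $-2614358$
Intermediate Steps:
$w{\left(C,V \right)} = 3 + C - V$ ($w{\left(C,V \right)} = 3 + \left(C - V\right) = 3 + C - V$)
$W{\left(-117 \right)} + w{\left(\left(-1\right) \left(-132\right),-82 - 24 \right)} = - 191 \left(-117\right)^{2} - \left(-217 - 24\right) = \left(-191\right) 13689 + \left(3 + 132 - \left(-82 - 24\right)\right) = -2614599 + \left(3 + 132 - -106\right) = -2614599 + \left(3 + 132 + 106\right) = -2614599 + 241 = -2614358$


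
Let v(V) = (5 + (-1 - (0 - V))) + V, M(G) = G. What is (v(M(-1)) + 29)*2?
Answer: 62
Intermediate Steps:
v(V) = 4 + 2*V (v(V) = (5 + (-1 - (-1)*V)) + V = (5 + (-1 + V)) + V = (4 + V) + V = 4 + 2*V)
(v(M(-1)) + 29)*2 = ((4 + 2*(-1)) + 29)*2 = ((4 - 2) + 29)*2 = (2 + 29)*2 = 31*2 = 62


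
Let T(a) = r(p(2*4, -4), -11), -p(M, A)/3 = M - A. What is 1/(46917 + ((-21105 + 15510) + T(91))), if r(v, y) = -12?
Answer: 1/41310 ≈ 2.4207e-5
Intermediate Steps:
p(M, A) = -3*M + 3*A (p(M, A) = -3*(M - A) = -3*M + 3*A)
T(a) = -12
1/(46917 + ((-21105 + 15510) + T(91))) = 1/(46917 + ((-21105 + 15510) - 12)) = 1/(46917 + (-5595 - 12)) = 1/(46917 - 5607) = 1/41310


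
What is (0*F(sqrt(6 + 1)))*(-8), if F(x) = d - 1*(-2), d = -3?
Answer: 0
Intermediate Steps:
F(x) = -1 (F(x) = -3 - 1*(-2) = -3 + 2 = -1)
(0*F(sqrt(6 + 1)))*(-8) = (0*(-1))*(-8) = 0*(-8) = 0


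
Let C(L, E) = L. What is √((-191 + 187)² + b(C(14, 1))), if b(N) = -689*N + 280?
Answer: 5*I*√374 ≈ 96.695*I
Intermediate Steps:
b(N) = 280 - 689*N
√((-191 + 187)² + b(C(14, 1))) = √((-191 + 187)² + (280 - 689*14)) = √((-4)² + (280 - 9646)) = √(16 - 9366) = √(-9350) = 5*I*√374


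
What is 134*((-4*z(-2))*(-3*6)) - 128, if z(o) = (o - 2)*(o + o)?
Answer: 154240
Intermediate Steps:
z(o) = 2*o*(-2 + o) (z(o) = (-2 + o)*(2*o) = 2*o*(-2 + o))
134*((-4*z(-2))*(-3*6)) - 128 = 134*((-8*(-2)*(-2 - 2))*(-3*6)) - 128 = 134*(-8*(-2)*(-4)*(-18)) - 128 = 134*(-4*16*(-18)) - 128 = 134*(-64*(-18)) - 128 = 134*1152 - 128 = 154368 - 128 = 154240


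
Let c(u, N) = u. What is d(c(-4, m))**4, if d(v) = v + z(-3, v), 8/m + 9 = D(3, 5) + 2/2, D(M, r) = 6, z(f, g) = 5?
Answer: 1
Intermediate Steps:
m = -4 (m = 8/(-9 + (6 + 2/2)) = 8/(-9 + (6 + 2*(1/2))) = 8/(-9 + (6 + 1)) = 8/(-9 + 7) = 8/(-2) = 8*(-1/2) = -4)
d(v) = 5 + v (d(v) = v + 5 = 5 + v)
d(c(-4, m))**4 = (5 - 4)**4 = 1**4 = 1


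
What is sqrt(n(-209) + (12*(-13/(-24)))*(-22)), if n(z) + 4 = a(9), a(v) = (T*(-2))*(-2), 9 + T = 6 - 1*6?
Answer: I*sqrt(183) ≈ 13.528*I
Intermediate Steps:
T = -9 (T = -9 + (6 - 1*6) = -9 + (6 - 6) = -9 + 0 = -9)
a(v) = -36 (a(v) = -9*(-2)*(-2) = 18*(-2) = -36)
n(z) = -40 (n(z) = -4 - 36 = -40)
sqrt(n(-209) + (12*(-13/(-24)))*(-22)) = sqrt(-40 + (12*(-13/(-24)))*(-22)) = sqrt(-40 + (12*(-13*(-1/24)))*(-22)) = sqrt(-40 + (12*(13/24))*(-22)) = sqrt(-40 + (13/2)*(-22)) = sqrt(-40 - 143) = sqrt(-183) = I*sqrt(183)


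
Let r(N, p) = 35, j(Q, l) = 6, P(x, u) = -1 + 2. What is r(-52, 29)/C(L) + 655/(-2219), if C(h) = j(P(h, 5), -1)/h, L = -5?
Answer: -392255/13314 ≈ -29.462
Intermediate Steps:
P(x, u) = 1
C(h) = 6/h
r(-52, 29)/C(L) + 655/(-2219) = 35/((6/(-5))) + 655/(-2219) = 35/((6*(-⅕))) + 655*(-1/2219) = 35/(-6/5) - 655/2219 = 35*(-⅚) - 655/2219 = -175/6 - 655/2219 = -392255/13314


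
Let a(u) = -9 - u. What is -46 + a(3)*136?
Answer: -1678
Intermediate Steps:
-46 + a(3)*136 = -46 + (-9 - 1*3)*136 = -46 + (-9 - 3)*136 = -46 - 12*136 = -46 - 1632 = -1678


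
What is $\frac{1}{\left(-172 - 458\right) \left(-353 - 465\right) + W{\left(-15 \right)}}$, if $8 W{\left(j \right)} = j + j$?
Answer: $\frac{4}{2061345} \approx 1.9405 \cdot 10^{-6}$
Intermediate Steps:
$W{\left(j \right)} = \frac{j}{4}$ ($W{\left(j \right)} = \frac{j + j}{8} = \frac{2 j}{8} = \frac{j}{4}$)
$\frac{1}{\left(-172 - 458\right) \left(-353 - 465\right) + W{\left(-15 \right)}} = \frac{1}{\left(-172 - 458\right) \left(-353 - 465\right) + \frac{1}{4} \left(-15\right)} = \frac{1}{\left(-630\right) \left(-818\right) - \frac{15}{4}} = \frac{1}{515340 - \frac{15}{4}} = \frac{1}{\frac{2061345}{4}} = \frac{4}{2061345}$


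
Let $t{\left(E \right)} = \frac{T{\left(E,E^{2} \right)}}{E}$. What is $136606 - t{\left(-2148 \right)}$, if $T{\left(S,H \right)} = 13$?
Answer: $\frac{293429701}{2148} \approx 1.3661 \cdot 10^{5}$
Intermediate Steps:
$t{\left(E \right)} = \frac{13}{E}$
$136606 - t{\left(-2148 \right)} = 136606 - \frac{13}{-2148} = 136606 - 13 \left(- \frac{1}{2148}\right) = 136606 - - \frac{13}{2148} = 136606 + \frac{13}{2148} = \frac{293429701}{2148}$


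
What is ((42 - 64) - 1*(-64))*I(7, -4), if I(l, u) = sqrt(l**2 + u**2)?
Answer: 42*sqrt(65) ≈ 338.61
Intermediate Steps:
((42 - 64) - 1*(-64))*I(7, -4) = ((42 - 64) - 1*(-64))*sqrt(7**2 + (-4)**2) = (-22 + 64)*sqrt(49 + 16) = 42*sqrt(65)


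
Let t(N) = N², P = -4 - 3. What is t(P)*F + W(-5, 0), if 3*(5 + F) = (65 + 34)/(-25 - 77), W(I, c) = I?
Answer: -9039/34 ≈ -265.85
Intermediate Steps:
P = -7
F = -181/34 (F = -5 + ((65 + 34)/(-25 - 77))/3 = -5 + (99/(-102))/3 = -5 + (99*(-1/102))/3 = -5 + (⅓)*(-33/34) = -5 - 11/34 = -181/34 ≈ -5.3235)
t(P)*F + W(-5, 0) = (-7)²*(-181/34) - 5 = 49*(-181/34) - 5 = -8869/34 - 5 = -9039/34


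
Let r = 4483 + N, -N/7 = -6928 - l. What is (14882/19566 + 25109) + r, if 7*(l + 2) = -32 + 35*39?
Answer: 776846122/9783 ≈ 79408.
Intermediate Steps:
l = 1319/7 (l = -2 + (-32 + 35*39)/7 = -2 + (-32 + 1365)/7 = -2 + (1/7)*1333 = -2 + 1333/7 = 1319/7 ≈ 188.43)
N = 49815 (N = -7*(-6928 - 1*1319/7) = -7*(-6928 - 1319/7) = -7*(-49815/7) = 49815)
r = 54298 (r = 4483 + 49815 = 54298)
(14882/19566 + 25109) + r = (14882/19566 + 25109) + 54298 = (14882*(1/19566) + 25109) + 54298 = (7441/9783 + 25109) + 54298 = 245648788/9783 + 54298 = 776846122/9783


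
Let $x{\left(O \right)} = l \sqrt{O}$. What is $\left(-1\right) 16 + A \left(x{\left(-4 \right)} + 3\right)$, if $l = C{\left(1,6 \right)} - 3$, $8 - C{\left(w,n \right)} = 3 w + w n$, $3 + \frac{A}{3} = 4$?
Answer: $-7 - 24 i \approx -7.0 - 24.0 i$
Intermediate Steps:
$A = 3$ ($A = -9 + 3 \cdot 4 = -9 + 12 = 3$)
$C{\left(w,n \right)} = 8 - 3 w - n w$ ($C{\left(w,n \right)} = 8 - \left(3 w + w n\right) = 8 - \left(3 w + n w\right) = 8 - 3 w - n w$)
$l = -4$ ($l = \left(8 - 3 - 6 \cdot 1\right) - 3 = \left(8 - 3 - 6\right) - 3 = -1 - 3 = -4$)
$x{\left(O \right)} = - 4 \sqrt{O}$
$\left(-1\right) 16 + A \left(x{\left(-4 \right)} + 3\right) = \left(-1\right) 16 + 3 \left(- 4 \sqrt{-4} + 3\right) = -16 + 3 \left(- 4 \cdot 2 i + 3\right) = -16 + 3 \left(- 8 i + 3\right) = -16 + 3 \left(3 - 8 i\right) = -16 + \left(9 - 24 i\right) = -7 - 24 i$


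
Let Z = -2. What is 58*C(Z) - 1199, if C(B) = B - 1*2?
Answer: -1431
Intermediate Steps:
C(B) = -2 + B (C(B) = B - 2 = -2 + B)
58*C(Z) - 1199 = 58*(-2 - 2) - 1199 = 58*(-4) - 1199 = -232 - 1199 = -1431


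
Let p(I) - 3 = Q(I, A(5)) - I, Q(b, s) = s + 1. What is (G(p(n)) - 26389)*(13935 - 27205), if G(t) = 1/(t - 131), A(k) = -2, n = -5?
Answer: 21711292495/62 ≈ 3.5018e+8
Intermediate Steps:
Q(b, s) = 1 + s
p(I) = 2 - I (p(I) = 3 + ((1 - 2) - I) = 3 + (-1 - I) = 2 - I)
G(t) = 1/(-131 + t)
(G(p(n)) - 26389)*(13935 - 27205) = (1/(-131 + (2 - 1*(-5))) - 26389)*(13935 - 27205) = (1/(-131 + (2 + 5)) - 26389)*(-13270) = (1/(-131 + 7) - 26389)*(-13270) = (1/(-124) - 26389)*(-13270) = (-1/124 - 26389)*(-13270) = -3272237/124*(-13270) = 21711292495/62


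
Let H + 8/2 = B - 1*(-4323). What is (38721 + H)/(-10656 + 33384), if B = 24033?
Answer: 67073/22728 ≈ 2.9511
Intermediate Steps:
H = 28352 (H = -4 + (24033 - 1*(-4323)) = -4 + (24033 + 4323) = -4 + 28356 = 28352)
(38721 + H)/(-10656 + 33384) = (38721 + 28352)/(-10656 + 33384) = 67073/22728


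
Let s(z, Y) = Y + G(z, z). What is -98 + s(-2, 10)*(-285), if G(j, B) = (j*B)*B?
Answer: -668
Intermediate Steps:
G(j, B) = j*B² (G(j, B) = (B*j)*B = j*B²)
s(z, Y) = Y + z³ (s(z, Y) = Y + z*z² = Y + z³)
-98 + s(-2, 10)*(-285) = -98 + (10 + (-2)³)*(-285) = -98 + (10 - 8)*(-285) = -98 + 2*(-285) = -98 - 570 = -668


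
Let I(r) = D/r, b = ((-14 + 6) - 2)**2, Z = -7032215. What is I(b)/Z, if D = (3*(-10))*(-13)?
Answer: -39/70322150 ≈ -5.5459e-7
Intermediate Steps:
D = 390 (D = -30*(-13) = 390)
b = 100 (b = (-8 - 2)**2 = (-10)**2 = 100)
I(r) = 390/r
I(b)/Z = (390/100)/(-7032215) = (390*(1/100))*(-1/7032215) = (39/10)*(-1/7032215) = -39/70322150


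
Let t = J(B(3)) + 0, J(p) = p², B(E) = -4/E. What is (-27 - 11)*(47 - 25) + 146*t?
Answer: -5188/9 ≈ -576.44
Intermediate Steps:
t = 16/9 (t = (-4/3)² + 0 = 16/9 + 0 = 16/9 ≈ 1.7778)
(-27 - 11)*(47 - 25) + 146*t = (-27 - 11)*(47 - 25) + 146*(16/9) = -38*22 + 2336/9 = -836 + 2336/9 = -5188/9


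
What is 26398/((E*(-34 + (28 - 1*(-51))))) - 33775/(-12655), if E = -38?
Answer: -27631144/2164005 ≈ -12.769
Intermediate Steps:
26398/((E*(-34 + (28 - 1*(-51))))) - 33775/(-12655) = 26398/((-38*(-34 + (28 - 1*(-51))))) - 33775/(-12655) = 26398/((-38*(-34 + (28 + 51)))) - 33775*(-1/12655) = 26398/((-38*(-34 + 79))) + 6755/2531 = 26398/((-38*45)) + 6755/2531 = 26398/(-1710) + 6755/2531 = 26398*(-1/1710) + 6755/2531 = -13199/855 + 6755/2531 = -27631144/2164005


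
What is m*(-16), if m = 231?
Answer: -3696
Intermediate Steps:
m*(-16) = 231*(-16) = -3696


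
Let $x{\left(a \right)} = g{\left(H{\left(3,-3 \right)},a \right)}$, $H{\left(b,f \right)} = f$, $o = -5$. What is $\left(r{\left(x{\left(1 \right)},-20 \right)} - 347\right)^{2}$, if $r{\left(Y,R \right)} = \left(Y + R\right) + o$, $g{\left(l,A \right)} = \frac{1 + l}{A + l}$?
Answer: $137641$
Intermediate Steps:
$g{\left(l,A \right)} = \frac{1 + l}{A + l}$
$x{\left(a \right)} = - \frac{2}{-3 + a}$ ($x{\left(a \right)} = \frac{1 - 3}{a - 3} = \frac{1}{-3 + a} \left(-2\right) = - \frac{2}{-3 + a}$)
$r{\left(Y,R \right)} = -5 + R + Y$ ($r{\left(Y,R \right)} = \left(Y + R\right) - 5 = \left(R + Y\right) - 5 = -5 + R + Y$)
$\left(r{\left(x{\left(1 \right)},-20 \right)} - 347\right)^{2} = \left(\left(-5 - 20 - \frac{2}{-3 + 1}\right) - 347\right)^{2} = \left(\left(-5 - 20 - \frac{2}{-2}\right) - 347\right)^{2} = \left(\left(-5 - 20 - -1\right) - 347\right)^{2} = \left(\left(-5 - 20 + 1\right) - 347\right)^{2} = \left(-24 - 347\right)^{2} = \left(-371\right)^{2} = 137641$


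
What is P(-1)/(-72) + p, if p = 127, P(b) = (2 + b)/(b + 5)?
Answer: 36575/288 ≈ 127.00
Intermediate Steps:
P(b) = (2 + b)/(5 + b)
P(-1)/(-72) + p = ((2 - 1)/(5 - 1))/(-72) + 127 = (1/4)*(-1/72) + 127 = ((¼)*1)*(-1/72) + 127 = (¼)*(-1/72) + 127 = -1/288 + 127 = 36575/288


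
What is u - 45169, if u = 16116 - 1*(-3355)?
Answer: -25698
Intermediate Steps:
u = 19471 (u = 16116 + 3355 = 19471)
u - 45169 = 19471 - 45169 = -25698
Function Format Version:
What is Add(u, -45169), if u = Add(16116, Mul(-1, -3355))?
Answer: -25698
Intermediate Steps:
u = 19471 (u = Add(16116, 3355) = 19471)
Add(u, -45169) = Add(19471, -45169) = -25698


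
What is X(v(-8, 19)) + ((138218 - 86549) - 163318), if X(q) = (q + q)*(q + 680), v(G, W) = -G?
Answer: -100641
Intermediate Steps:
X(q) = 2*q*(680 + q) (X(q) = (2*q)*(680 + q) = 2*q*(680 + q))
X(v(-8, 19)) + ((138218 - 86549) - 163318) = 2*(-1*(-8))*(680 - 1*(-8)) + ((138218 - 86549) - 163318) = 2*8*(680 + 8) + (51669 - 163318) = 2*8*688 - 111649 = 11008 - 111649 = -100641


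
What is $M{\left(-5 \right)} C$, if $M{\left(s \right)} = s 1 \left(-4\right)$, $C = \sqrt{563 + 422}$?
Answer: $20 \sqrt{985} \approx 627.69$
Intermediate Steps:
$C = \sqrt{985} \approx 31.385$
$M{\left(s \right)} = - 4 s$ ($M{\left(s \right)} = s \left(-4\right) = - 4 s$)
$M{\left(-5 \right)} C = \left(-4\right) \left(-5\right) \sqrt{985} = 20 \sqrt{985}$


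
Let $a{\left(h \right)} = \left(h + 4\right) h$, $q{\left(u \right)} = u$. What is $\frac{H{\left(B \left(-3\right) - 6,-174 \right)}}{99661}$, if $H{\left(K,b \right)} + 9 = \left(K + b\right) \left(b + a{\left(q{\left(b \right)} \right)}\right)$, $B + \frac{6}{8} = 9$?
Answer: $- \frac{12041775}{199322} \approx -60.414$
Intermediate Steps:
$B = \frac{33}{4}$ ($B = - \frac{3}{4} + 9 = \frac{33}{4} \approx 8.25$)
$a{\left(h \right)} = h \left(4 + h\right)$ ($a{\left(h \right)} = \left(4 + h\right) h = h \left(4 + h\right)$)
$H{\left(K,b \right)} = -9 + \left(K + b\right) \left(b + b \left(4 + b\right)\right)$
$\frac{H{\left(B \left(-3\right) - 6,-174 \right)}}{99661} = \frac{-9 + \left(-174\right)^{3} + 5 \left(-174\right)^{2} + \left(\frac{33}{4} \left(-3\right) - 6\right) \left(-174\right)^{2} + 5 \left(\frac{33}{4} \left(-3\right) - 6\right) \left(-174\right)}{99661} = \left(-9 - 5268024 + 5 \cdot 30276 + \left(- \frac{99}{4} - 6\right) 30276 + 5 \left(- \frac{99}{4} - 6\right) \left(-174\right)\right) \frac{1}{99661} = \left(-9 - 5268024 + 151380 - 930987 + 5 \left(- \frac{123}{4}\right) \left(-174\right)\right) \frac{1}{99661} = \left(-9 - 5268024 + 151380 - 930987 + \frac{53505}{2}\right) \frac{1}{99661} = \left(- \frac{12041775}{2}\right) \frac{1}{99661} = - \frac{12041775}{199322}$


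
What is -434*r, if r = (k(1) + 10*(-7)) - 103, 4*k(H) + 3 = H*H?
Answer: 75299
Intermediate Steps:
k(H) = -¾ + H²/4 (k(H) = -¾ + (H*H)/4 = -¾ + H²/4)
r = -347/2 (r = ((-¾ + (¼)*1²) + 10*(-7)) - 103 = ((-¾ + (¼)*1) - 70) - 103 = ((-¾ + ¼) - 70) - 103 = (-½ - 70) - 103 = -141/2 - 103 = -347/2 ≈ -173.50)
-434*r = -434*(-347/2) = 75299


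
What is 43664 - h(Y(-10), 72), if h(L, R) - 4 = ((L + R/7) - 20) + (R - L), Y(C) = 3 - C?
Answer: 305184/7 ≈ 43598.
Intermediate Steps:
h(L, R) = -16 + 8*R/7 (h(L, R) = 4 + (((L + R/7) - 20) + (R - L)) = 4 + ((-20 + L + R/7) + (R - L)) = 4 + (-20 + 8*R/7) = -16 + 8*R/7)
43664 - h(Y(-10), 72) = 43664 - (-16 + (8/7)*72) = 43664 - (-16 + 576/7) = 43664 - 1*464/7 = 43664 - 464/7 = 305184/7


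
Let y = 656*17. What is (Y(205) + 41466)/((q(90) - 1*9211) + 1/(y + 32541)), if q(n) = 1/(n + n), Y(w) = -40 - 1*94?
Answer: -325065433680/72442076267 ≈ -4.4872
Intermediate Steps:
Y(w) = -134 (Y(w) = -40 - 94 = -134)
y = 11152
q(n) = 1/(2*n)
(Y(205) + 41466)/((q(90) - 1*9211) + 1/(y + 32541)) = (-134 + 41466)/(((1/2)/90 - 1*9211) + 1/(11152 + 32541)) = 41332/(((1/2)*(1/90) - 9211) + 1/43693) = 41332/((1/180 - 9211) + 1/43693) = 41332/(-1657979/180 + 1/43693) = 41332/(-72442076267/7864740) = 41332*(-7864740/72442076267) = -325065433680/72442076267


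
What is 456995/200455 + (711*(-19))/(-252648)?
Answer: 2625929319/1125434552 ≈ 2.3333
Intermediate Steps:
456995/200455 + (711*(-19))/(-252648) = 456995*(1/200455) - 13509*(-1/252648) = 91399/40091 + 1501/28072 = 2625929319/1125434552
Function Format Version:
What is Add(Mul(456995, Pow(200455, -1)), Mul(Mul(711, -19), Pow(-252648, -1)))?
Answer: Rational(2625929319, 1125434552) ≈ 2.3333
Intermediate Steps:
Add(Mul(456995, Pow(200455, -1)), Mul(Mul(711, -19), Pow(-252648, -1))) = Add(Mul(456995, Rational(1, 200455)), Mul(-13509, Rational(-1, 252648))) = Add(Rational(91399, 40091), Rational(1501, 28072)) = Rational(2625929319, 1125434552)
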